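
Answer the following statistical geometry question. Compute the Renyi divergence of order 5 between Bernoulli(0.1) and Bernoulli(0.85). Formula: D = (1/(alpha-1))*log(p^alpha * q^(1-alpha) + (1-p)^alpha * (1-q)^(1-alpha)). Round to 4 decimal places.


Renyi divergence of order alpha between Bernoulli distributions:
D = (1/(alpha-1))*log(p^alpha * q^(1-alpha) + (1-p)^alpha * (1-q)^(1-alpha)).
alpha = 5, p = 0.1, q = 0.85.
p^alpha * q^(1-alpha) = 0.1^5 * 0.85^-4 = 1.9e-05.
(1-p)^alpha * (1-q)^(1-alpha) = 0.9^5 * 0.15^-4 = 1166.4.
sum = 1.9e-05 + 1166.4 = 1166.400019.
D = (1/4)*log(1166.400019) = 1.7654

1.7654


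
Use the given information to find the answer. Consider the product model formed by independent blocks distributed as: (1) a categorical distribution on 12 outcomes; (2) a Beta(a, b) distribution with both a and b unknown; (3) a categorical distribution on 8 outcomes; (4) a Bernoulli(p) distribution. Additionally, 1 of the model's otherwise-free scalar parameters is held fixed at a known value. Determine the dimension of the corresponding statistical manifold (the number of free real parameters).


The dimension of a statistical manifold equals the number of free
(independent) real parameters of the model. For a product of independent
blocks the parameter counts add.
- categorical on 12 outcomes (probabilities sum to 1): 12-1 = 11.
- Beta (a, b): 2.
- categorical on 8 outcomes (probabilities sum to 1): 8-1 = 7.
- Bernoulli (p): 1.
Total = 11 + 2 + 7 + 1 = 21.
1 parameter(s) fixed at known values: 21 - 1 = 20.
Dimension = 20

20


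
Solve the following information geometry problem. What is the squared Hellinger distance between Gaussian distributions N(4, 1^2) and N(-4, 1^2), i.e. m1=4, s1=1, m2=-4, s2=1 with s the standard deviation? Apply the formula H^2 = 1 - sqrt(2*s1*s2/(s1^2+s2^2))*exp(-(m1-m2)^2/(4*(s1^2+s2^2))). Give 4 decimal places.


Squared Hellinger distance for Gaussians:
H^2 = 1 - sqrt(2*s1*s2/(s1^2+s2^2)) * exp(-(m1-m2)^2/(4*(s1^2+s2^2))).
s1^2 = 1, s2^2 = 1, s1^2+s2^2 = 2.
sqrt(2*1*1/(2)) = 1.0.
(m1-m2)^2 = (8)^2 = 64.
exp(-64/(4*2)) = exp(-8.0) = 0.000335.
H^2 = 1 - 1.0*0.000335 = 0.9997

0.9997


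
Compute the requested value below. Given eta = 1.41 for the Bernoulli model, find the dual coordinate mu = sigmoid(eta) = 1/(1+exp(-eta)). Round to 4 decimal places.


Dual coordinate (expectation parameter) for Bernoulli:
mu = 1/(1+exp(-eta)).
eta = 1.41.
exp(-eta) = exp(-1.41) = 0.244143.
mu = 1/(1+0.244143) = 0.8038

0.8038


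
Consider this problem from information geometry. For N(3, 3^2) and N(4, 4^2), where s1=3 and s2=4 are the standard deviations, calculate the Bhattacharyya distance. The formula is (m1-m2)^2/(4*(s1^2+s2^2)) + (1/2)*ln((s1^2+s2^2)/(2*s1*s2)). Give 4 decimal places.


Bhattacharyya distance between two Gaussians:
DB = (m1-m2)^2/(4*(s1^2+s2^2)) + (1/2)*ln((s1^2+s2^2)/(2*s1*s2)).
(m1-m2)^2 = (-1)^2 = 1.
s1^2+s2^2 = 9 + 16 = 25.
term1 = 1/100 = 0.01.
term2 = 0.5*ln(25/24.0) = 0.020411.
DB = 0.01 + 0.020411 = 0.0304

0.0304


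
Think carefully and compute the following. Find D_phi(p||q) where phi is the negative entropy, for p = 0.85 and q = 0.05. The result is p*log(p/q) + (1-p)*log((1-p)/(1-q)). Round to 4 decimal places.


Bregman divergence with negative entropy generator:
D = p*log(p/q) + (1-p)*log((1-p)/(1-q)).
p = 0.85, q = 0.05.
p*log(p/q) = 0.85*log(0.85/0.05) = 2.408231.
(1-p)*log((1-p)/(1-q)) = 0.15*log(0.15/0.95) = -0.276874.
D = 2.408231 + -0.276874 = 2.1314

2.1314


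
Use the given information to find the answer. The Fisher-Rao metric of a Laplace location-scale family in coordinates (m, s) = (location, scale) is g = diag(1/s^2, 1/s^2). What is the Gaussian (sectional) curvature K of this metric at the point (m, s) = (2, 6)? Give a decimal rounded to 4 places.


The metric has the form g = (A dm^2 + B ds^2)/s^2 with A = 1, B = 1.
Substitute u = sqrt(A/B)*m: g = B*(du^2 + ds^2)/s^2, i.e. B times the
Poincare upper half-plane metric, which has constant Gaussian curvature -1.
Scaling a 2D metric by a constant c divides the Gaussian curvature by c,
so K = -1/B = -1/(1) = -1.0000 everywhere (the point (m, s) = (2, 6) is irrelevant:
the curvature is constant).
The requested Gaussian curvature is K = -1.0000.

-1.0000


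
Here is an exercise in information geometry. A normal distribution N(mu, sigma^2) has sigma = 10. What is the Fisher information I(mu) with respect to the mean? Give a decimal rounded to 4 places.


The Fisher information for the mean of a normal distribution is I(mu) = 1/sigma^2.
sigma = 10, so sigma^2 = 100.
I(mu) = 1/100 = 0.0100

0.0100


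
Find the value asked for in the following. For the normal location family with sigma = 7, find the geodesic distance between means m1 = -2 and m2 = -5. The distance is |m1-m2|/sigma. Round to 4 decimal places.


On the fixed-variance normal subfamily, geodesic distance = |m1-m2|/sigma.
|-2 - -5| = 3.
sigma = 7.
d = 3/7 = 0.4286

0.4286


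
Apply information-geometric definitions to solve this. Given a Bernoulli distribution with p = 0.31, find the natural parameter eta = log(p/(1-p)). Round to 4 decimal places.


Natural parameter for Bernoulli: eta = log(p/(1-p)).
p = 0.31, 1-p = 0.69.
p/(1-p) = 0.449275.
eta = log(0.449275) = -0.8001

-0.8001


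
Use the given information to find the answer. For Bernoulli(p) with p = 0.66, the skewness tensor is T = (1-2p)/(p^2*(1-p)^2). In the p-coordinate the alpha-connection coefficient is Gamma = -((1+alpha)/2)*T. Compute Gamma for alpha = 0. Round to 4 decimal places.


Skewness (Amari-Chentsov) tensor: T = (1-2p)/(p^2*(1-p)^2).
p = 0.66, 1-2p = -0.32, p^2 = 0.4356, (1-p)^2 = 0.1156.
T = -0.32/(0.4356 * 0.1156) = -6.354835.
In the p-coordinate, Gamma^(alpha) = Gamma^(0) - (alpha/2)*T with Gamma^(0) = (1/2)*g'(p) = -T/2,
so Gamma^(alpha) = -((1+alpha)/2)*T.
alpha = 0, -(1+alpha)/2 = -0.5.
Gamma = -0.5 * -6.354835 = 3.1774

3.1774


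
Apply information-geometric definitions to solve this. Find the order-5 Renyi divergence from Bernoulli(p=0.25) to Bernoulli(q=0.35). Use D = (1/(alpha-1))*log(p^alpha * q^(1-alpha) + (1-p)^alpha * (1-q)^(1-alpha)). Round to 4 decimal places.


Renyi divergence of order alpha between Bernoulli distributions:
D = (1/(alpha-1))*log(p^alpha * q^(1-alpha) + (1-p)^alpha * (1-q)^(1-alpha)).
alpha = 5, p = 0.25, q = 0.35.
p^alpha * q^(1-alpha) = 0.25^5 * 0.35^-4 = 0.065077.
(1-p)^alpha * (1-q)^(1-alpha) = 0.75^5 * 0.65^-4 = 1.329391.
sum = 0.065077 + 1.329391 = 1.394469.
D = (1/4)*log(1.394469) = 0.0831

0.0831


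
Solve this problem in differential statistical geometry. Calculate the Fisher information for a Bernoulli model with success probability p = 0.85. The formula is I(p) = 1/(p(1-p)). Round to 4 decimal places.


For Bernoulli(p), Fisher information is I(p) = 1/(p*(1-p)).
p = 0.85, 1-p = 0.15.
p*(1-p) = 0.1275.
I(p) = 1/0.1275 = 7.8431

7.8431


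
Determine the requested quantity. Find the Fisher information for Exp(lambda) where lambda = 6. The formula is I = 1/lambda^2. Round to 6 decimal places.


Fisher information for exponential: I(lambda) = 1/lambda^2.
lambda = 6, lambda^2 = 36.
I = 1/36 = 0.027778

0.027778


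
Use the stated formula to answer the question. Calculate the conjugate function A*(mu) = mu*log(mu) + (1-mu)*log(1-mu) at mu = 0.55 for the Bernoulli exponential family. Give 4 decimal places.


Legendre transform for Bernoulli:
A*(mu) = mu*log(mu) + (1-mu)*log(1-mu).
mu = 0.55, 1-mu = 0.45.
mu*log(mu) = 0.55*log(0.55) = -0.32881.
(1-mu)*log(1-mu) = 0.45*log(0.45) = -0.359328.
A* = -0.32881 + -0.359328 = -0.6881

-0.6881


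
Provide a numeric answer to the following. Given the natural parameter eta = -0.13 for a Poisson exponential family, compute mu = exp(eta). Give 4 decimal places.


Expectation parameter for Poisson exponential family:
mu = exp(eta).
eta = -0.13.
mu = exp(-0.13) = 0.8781

0.8781


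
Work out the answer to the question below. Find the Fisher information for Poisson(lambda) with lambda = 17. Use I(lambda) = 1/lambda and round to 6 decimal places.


Fisher information for Poisson: I(lambda) = 1/lambda.
lambda = 17.
I(lambda) = 1/17 = 0.058824

0.058824


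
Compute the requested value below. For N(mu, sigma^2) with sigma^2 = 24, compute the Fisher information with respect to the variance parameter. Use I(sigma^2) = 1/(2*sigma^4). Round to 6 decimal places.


Fisher information for variance: I(sigma^2) = 1/(2*sigma^4).
sigma^2 = 24, so sigma^4 = 576.
I = 1/(2*576) = 1/1152 = 0.000868

0.000868


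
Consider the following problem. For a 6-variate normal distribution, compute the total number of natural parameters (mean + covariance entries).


Exponential family dimension calculation:
For 6-dim MVN: mean has 6 params, covariance has 6*7/2 = 21 unique entries.
Total dim = 6 + 21 = 27.

27


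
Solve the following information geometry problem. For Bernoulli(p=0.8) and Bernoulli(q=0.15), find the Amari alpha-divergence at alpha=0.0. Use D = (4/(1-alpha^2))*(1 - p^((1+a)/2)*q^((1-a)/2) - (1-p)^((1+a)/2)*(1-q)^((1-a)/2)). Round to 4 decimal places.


Amari alpha-divergence:
D = (4/(1-alpha^2))*(1 - p^((1+a)/2)*q^((1-a)/2) - (1-p)^((1+a)/2)*(1-q)^((1-a)/2)).
alpha = 0.0, p = 0.8, q = 0.15.
e1 = (1+alpha)/2 = 0.5, e2 = (1-alpha)/2 = 0.5.
t1 = p^e1 * q^e2 = 0.8^0.5 * 0.15^0.5 = 0.34641.
t2 = (1-p)^e1 * (1-q)^e2 = 0.2^0.5 * 0.85^0.5 = 0.412311.
4/(1-alpha^2) = 4.0.
D = 4.0*(1 - 0.34641 - 0.412311) = 0.9651

0.9651


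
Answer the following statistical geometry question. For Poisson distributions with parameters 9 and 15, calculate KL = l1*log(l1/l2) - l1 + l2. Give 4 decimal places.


KL divergence for Poisson:
KL = l1*log(l1/l2) - l1 + l2.
l1 = 9, l2 = 15.
log(9/15) = -0.510826.
l1*log(l1/l2) = 9 * -0.510826 = -4.597431.
KL = -4.597431 - 9 + 15 = 1.4026

1.4026


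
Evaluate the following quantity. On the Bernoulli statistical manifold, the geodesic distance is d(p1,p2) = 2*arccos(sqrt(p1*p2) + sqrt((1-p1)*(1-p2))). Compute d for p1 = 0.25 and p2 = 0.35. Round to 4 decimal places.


Geodesic distance on Bernoulli manifold:
d(p1,p2) = 2*arccos(sqrt(p1*p2) + sqrt((1-p1)*(1-p2))).
sqrt(p1*p2) = sqrt(0.25*0.35) = 0.295804.
sqrt((1-p1)*(1-p2)) = sqrt(0.75*0.65) = 0.698212.
arg = 0.295804 + 0.698212 = 0.994016.
d = 2*arccos(0.994016) = 0.2189

0.2189


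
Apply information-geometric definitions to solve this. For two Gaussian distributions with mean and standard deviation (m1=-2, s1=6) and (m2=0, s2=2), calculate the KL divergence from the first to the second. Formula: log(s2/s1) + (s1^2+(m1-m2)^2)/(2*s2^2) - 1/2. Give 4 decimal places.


KL divergence between normal distributions:
KL = log(s2/s1) + (s1^2 + (m1-m2)^2)/(2*s2^2) - 1/2.
log(2/6) = -1.098612.
(6^2 + (-2-0)^2)/(2*2^2) = (36 + 4)/8 = 5.0.
KL = -1.098612 + 5.0 - 0.5 = 3.4014

3.4014


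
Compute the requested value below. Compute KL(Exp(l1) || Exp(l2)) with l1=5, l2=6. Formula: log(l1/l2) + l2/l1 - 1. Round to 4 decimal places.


KL divergence for exponential family:
KL = log(l1/l2) + l2/l1 - 1.
log(5/6) = -0.182322.
6/5 = 1.2.
KL = -0.182322 + 1.2 - 1 = 0.0177

0.0177


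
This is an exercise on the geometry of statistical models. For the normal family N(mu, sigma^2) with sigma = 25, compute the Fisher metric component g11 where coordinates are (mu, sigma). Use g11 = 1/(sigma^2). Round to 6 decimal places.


For the 2-parameter normal family, the Fisher metric has:
  g11 = 1/sigma^2, g22 = 2/sigma^2.
sigma = 25, sigma^2 = 625.
g11 = 0.001600

0.001600


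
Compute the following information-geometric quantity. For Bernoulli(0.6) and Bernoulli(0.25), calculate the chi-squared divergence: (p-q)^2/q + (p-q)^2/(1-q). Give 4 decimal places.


Chi-squared divergence between Bernoulli distributions:
chi^2 = (p-q)^2/q + (p-q)^2/(1-q).
p = 0.6, q = 0.25, p-q = 0.35.
(p-q)^2 = 0.1225.
term1 = 0.1225/0.25 = 0.49.
term2 = 0.1225/0.75 = 0.163333.
chi^2 = 0.49 + 0.163333 = 0.6533

0.6533


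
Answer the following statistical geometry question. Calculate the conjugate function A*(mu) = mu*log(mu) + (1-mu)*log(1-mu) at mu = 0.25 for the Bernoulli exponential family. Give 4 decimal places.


Legendre transform for Bernoulli:
A*(mu) = mu*log(mu) + (1-mu)*log(1-mu).
mu = 0.25, 1-mu = 0.75.
mu*log(mu) = 0.25*log(0.25) = -0.346574.
(1-mu)*log(1-mu) = 0.75*log(0.75) = -0.215762.
A* = -0.346574 + -0.215762 = -0.5623

-0.5623


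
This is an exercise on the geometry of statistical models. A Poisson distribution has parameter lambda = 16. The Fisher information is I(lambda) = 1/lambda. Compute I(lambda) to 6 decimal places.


Fisher information for Poisson: I(lambda) = 1/lambda.
lambda = 16.
I(lambda) = 1/16 = 0.062500

0.062500


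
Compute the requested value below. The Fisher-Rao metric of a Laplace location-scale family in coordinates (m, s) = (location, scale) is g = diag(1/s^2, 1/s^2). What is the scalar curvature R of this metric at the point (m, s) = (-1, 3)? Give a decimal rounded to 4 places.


The metric has the form g = (A dm^2 + B ds^2)/s^2 with A = 1, B = 1.
Substitute u = sqrt(A/B)*m: g = B*(du^2 + ds^2)/s^2, i.e. B times the
Poincare upper half-plane metric, which has constant Gaussian curvature -1.
Scaling a 2D metric by a constant c divides the Gaussian curvature by c,
so K = -1/B = -1/(1) = -1.0000 everywhere (the point (m, s) = (-1, 3) is irrelevant:
the curvature is constant).
Scalar curvature in dimension 2: R = 2K = -2/(1) = -2.0000.

-2.0000


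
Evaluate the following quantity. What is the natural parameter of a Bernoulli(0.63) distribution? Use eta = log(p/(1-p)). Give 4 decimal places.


Natural parameter for Bernoulli: eta = log(p/(1-p)).
p = 0.63, 1-p = 0.37.
p/(1-p) = 1.702703.
eta = log(1.702703) = 0.5322

0.5322


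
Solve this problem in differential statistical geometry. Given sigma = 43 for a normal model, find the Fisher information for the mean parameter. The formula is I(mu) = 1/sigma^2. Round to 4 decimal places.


The Fisher information for the mean of a normal distribution is I(mu) = 1/sigma^2.
sigma = 43, so sigma^2 = 1849.
I(mu) = 1/1849 = 0.0005

0.0005


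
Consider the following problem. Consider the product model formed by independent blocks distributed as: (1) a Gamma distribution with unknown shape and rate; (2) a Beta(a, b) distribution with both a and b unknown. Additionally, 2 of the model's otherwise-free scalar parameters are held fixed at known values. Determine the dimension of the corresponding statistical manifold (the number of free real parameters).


The dimension of a statistical manifold equals the number of free
(independent) real parameters of the model. For a product of independent
blocks the parameter counts add.
- Gamma (shape, rate): 2.
- Beta (a, b): 2.
Total = 2 + 2 = 4.
2 parameter(s) fixed at known values: 4 - 2 = 2.
Dimension = 2

2


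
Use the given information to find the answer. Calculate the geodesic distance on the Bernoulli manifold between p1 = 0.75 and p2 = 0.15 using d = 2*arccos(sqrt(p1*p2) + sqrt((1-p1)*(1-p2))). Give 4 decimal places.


Geodesic distance on Bernoulli manifold:
d(p1,p2) = 2*arccos(sqrt(p1*p2) + sqrt((1-p1)*(1-p2))).
sqrt(p1*p2) = sqrt(0.75*0.15) = 0.33541.
sqrt((1-p1)*(1-p2)) = sqrt(0.25*0.85) = 0.460977.
arg = 0.33541 + 0.460977 = 0.796387.
d = 2*arccos(0.796387) = 1.2990

1.2990


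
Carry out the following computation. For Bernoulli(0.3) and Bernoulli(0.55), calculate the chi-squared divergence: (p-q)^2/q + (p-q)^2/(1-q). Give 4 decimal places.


Chi-squared divergence between Bernoulli distributions:
chi^2 = (p-q)^2/q + (p-q)^2/(1-q).
p = 0.3, q = 0.55, p-q = -0.25.
(p-q)^2 = 0.0625.
term1 = 0.0625/0.55 = 0.113636.
term2 = 0.0625/0.45 = 0.138889.
chi^2 = 0.113636 + 0.138889 = 0.2525

0.2525


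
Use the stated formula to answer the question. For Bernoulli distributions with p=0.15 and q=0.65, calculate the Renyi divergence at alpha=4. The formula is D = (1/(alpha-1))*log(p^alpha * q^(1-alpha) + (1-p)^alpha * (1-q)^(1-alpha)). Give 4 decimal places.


Renyi divergence of order alpha between Bernoulli distributions:
D = (1/(alpha-1))*log(p^alpha * q^(1-alpha) + (1-p)^alpha * (1-q)^(1-alpha)).
alpha = 4, p = 0.15, q = 0.65.
p^alpha * q^(1-alpha) = 0.15^4 * 0.65^-3 = 0.001843.
(1-p)^alpha * (1-q)^(1-alpha) = 0.85^4 * 0.35^-3 = 12.175073.
sum = 0.001843 + 12.175073 = 12.176916.
D = (1/3)*log(12.176916) = 0.8332

0.8332


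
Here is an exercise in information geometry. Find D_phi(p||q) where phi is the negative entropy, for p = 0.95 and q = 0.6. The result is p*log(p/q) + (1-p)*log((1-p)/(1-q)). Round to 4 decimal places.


Bregman divergence with negative entropy generator:
D = p*log(p/q) + (1-p)*log((1-p)/(1-q)).
p = 0.95, q = 0.6.
p*log(p/q) = 0.95*log(0.95/0.6) = 0.436556.
(1-p)*log((1-p)/(1-q)) = 0.05*log(0.05/0.4) = -0.103972.
D = 0.436556 + -0.103972 = 0.3326

0.3326


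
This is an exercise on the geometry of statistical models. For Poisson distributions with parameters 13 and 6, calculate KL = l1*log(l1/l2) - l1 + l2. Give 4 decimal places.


KL divergence for Poisson:
KL = l1*log(l1/l2) - l1 + l2.
l1 = 13, l2 = 6.
log(13/6) = 0.77319.
l1*log(l1/l2) = 13 * 0.77319 = 10.051469.
KL = 10.051469 - 13 + 6 = 3.0515

3.0515


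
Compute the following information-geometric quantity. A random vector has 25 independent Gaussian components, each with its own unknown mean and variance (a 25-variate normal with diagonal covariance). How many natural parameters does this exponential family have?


Exponential family dimension calculation:
Each univariate normal has two natural parameters (mu/sigma^2 and -1/(2 sigma^2)).
With 25 independent components, dim = 2 * 25 = 50.

50


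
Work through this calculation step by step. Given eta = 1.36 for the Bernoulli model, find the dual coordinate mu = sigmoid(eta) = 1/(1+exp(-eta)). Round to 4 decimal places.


Dual coordinate (expectation parameter) for Bernoulli:
mu = 1/(1+exp(-eta)).
eta = 1.36.
exp(-eta) = exp(-1.36) = 0.256661.
mu = 1/(1+0.256661) = 0.7958

0.7958


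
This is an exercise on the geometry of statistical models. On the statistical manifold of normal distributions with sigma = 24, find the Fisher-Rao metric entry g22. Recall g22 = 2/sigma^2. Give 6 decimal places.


For the 2-parameter normal family, the Fisher metric has:
  g11 = 1/sigma^2, g22 = 2/sigma^2.
sigma = 24, sigma^2 = 576.
g22 = 0.003472

0.003472


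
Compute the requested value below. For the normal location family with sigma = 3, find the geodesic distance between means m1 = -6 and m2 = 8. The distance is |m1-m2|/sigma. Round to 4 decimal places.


On the fixed-variance normal subfamily, geodesic distance = |m1-m2|/sigma.
|-6 - 8| = 14.
sigma = 3.
d = 14/3 = 4.6667

4.6667


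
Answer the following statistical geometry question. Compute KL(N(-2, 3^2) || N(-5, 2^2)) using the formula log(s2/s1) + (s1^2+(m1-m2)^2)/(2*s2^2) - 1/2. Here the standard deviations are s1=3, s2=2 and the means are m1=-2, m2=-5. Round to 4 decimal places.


KL divergence between normal distributions:
KL = log(s2/s1) + (s1^2 + (m1-m2)^2)/(2*s2^2) - 1/2.
log(2/3) = -0.405465.
(3^2 + (-2--5)^2)/(2*2^2) = (9 + 9)/8 = 2.25.
KL = -0.405465 + 2.25 - 0.5 = 1.3445

1.3445


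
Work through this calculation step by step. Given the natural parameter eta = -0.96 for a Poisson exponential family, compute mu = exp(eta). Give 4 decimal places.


Expectation parameter for Poisson exponential family:
mu = exp(eta).
eta = -0.96.
mu = exp(-0.96) = 0.3829

0.3829


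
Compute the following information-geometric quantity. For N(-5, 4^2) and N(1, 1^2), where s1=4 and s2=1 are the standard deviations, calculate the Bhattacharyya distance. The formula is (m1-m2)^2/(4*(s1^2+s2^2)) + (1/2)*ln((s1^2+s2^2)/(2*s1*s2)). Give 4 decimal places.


Bhattacharyya distance between two Gaussians:
DB = (m1-m2)^2/(4*(s1^2+s2^2)) + (1/2)*ln((s1^2+s2^2)/(2*s1*s2)).
(m1-m2)^2 = (-6)^2 = 36.
s1^2+s2^2 = 16 + 1 = 17.
term1 = 36/68 = 0.529412.
term2 = 0.5*ln(17/8.0) = 0.376886.
DB = 0.529412 + 0.376886 = 0.9063

0.9063


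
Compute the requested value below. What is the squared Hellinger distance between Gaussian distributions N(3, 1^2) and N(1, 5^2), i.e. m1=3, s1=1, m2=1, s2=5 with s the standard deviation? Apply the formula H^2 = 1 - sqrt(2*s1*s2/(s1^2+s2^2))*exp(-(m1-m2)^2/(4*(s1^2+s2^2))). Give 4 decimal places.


Squared Hellinger distance for Gaussians:
H^2 = 1 - sqrt(2*s1*s2/(s1^2+s2^2)) * exp(-(m1-m2)^2/(4*(s1^2+s2^2))).
s1^2 = 1, s2^2 = 25, s1^2+s2^2 = 26.
sqrt(2*1*5/(26)) = 0.620174.
(m1-m2)^2 = (2)^2 = 4.
exp(-4/(4*26)) = exp(-0.038462) = 0.962269.
H^2 = 1 - 0.620174*0.962269 = 0.4032

0.4032


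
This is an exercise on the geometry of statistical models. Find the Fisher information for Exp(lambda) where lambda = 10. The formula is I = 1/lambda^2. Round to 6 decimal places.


Fisher information for exponential: I(lambda) = 1/lambda^2.
lambda = 10, lambda^2 = 100.
I = 1/100 = 0.010000

0.010000


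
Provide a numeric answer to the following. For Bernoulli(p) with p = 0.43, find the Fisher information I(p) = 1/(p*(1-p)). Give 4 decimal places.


For Bernoulli(p), Fisher information is I(p) = 1/(p*(1-p)).
p = 0.43, 1-p = 0.57.
p*(1-p) = 0.2451.
I(p) = 1/0.2451 = 4.0800

4.0800


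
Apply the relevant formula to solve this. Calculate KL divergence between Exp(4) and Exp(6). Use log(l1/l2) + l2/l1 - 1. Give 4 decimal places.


KL divergence for exponential family:
KL = log(l1/l2) + l2/l1 - 1.
log(4/6) = -0.405465.
6/4 = 1.5.
KL = -0.405465 + 1.5 - 1 = 0.0945

0.0945


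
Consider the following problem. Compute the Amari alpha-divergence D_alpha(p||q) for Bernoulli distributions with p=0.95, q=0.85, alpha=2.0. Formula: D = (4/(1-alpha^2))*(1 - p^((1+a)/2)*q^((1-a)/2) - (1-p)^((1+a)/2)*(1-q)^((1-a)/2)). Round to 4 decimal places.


Amari alpha-divergence:
D = (4/(1-alpha^2))*(1 - p^((1+a)/2)*q^((1-a)/2) - (1-p)^((1+a)/2)*(1-q)^((1-a)/2)).
alpha = 2.0, p = 0.95, q = 0.85.
e1 = (1+alpha)/2 = 1.5, e2 = (1-alpha)/2 = -0.5.
t1 = p^e1 * q^e2 = 0.95^1.5 * 0.85^-0.5 = 1.004329.
t2 = (1-p)^e1 * (1-q)^e2 = 0.05^1.5 * 0.15^-0.5 = 0.028868.
4/(1-alpha^2) = -1.333333.
D = -1.333333*(1 - 1.004329 - 0.028868) = 0.0443

0.0443


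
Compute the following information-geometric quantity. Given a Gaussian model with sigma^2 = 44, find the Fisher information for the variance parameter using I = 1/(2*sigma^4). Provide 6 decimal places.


Fisher information for variance: I(sigma^2) = 1/(2*sigma^4).
sigma^2 = 44, so sigma^4 = 1936.
I = 1/(2*1936) = 1/3872 = 0.000258

0.000258


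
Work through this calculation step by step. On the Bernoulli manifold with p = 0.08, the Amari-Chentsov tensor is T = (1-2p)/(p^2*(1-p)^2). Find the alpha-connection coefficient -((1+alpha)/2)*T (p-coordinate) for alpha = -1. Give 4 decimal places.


Skewness (Amari-Chentsov) tensor: T = (1-2p)/(p^2*(1-p)^2).
p = 0.08, 1-2p = 0.84, p^2 = 0.0064, (1-p)^2 = 0.8464.
T = 0.84/(0.0064 * 0.8464) = 155.068526.
In the p-coordinate, Gamma^(alpha) = Gamma^(0) - (alpha/2)*T with Gamma^(0) = (1/2)*g'(p) = -T/2,
so Gamma^(alpha) = -((1+alpha)/2)*T.
alpha = -1, -(1+alpha)/2 = 0.0.
Gamma = 0.0 * 155.068526 = 0.0000

0.0000


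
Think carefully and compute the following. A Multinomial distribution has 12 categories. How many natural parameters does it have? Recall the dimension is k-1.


Exponential family dimension calculation:
For Multinomial with k=12 categories, dim = k-1 = 11.

11


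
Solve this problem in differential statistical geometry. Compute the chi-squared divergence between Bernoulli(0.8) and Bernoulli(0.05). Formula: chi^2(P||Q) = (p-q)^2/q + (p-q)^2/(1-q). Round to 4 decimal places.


Chi-squared divergence between Bernoulli distributions:
chi^2 = (p-q)^2/q + (p-q)^2/(1-q).
p = 0.8, q = 0.05, p-q = 0.75.
(p-q)^2 = 0.5625.
term1 = 0.5625/0.05 = 11.25.
term2 = 0.5625/0.95 = 0.592105.
chi^2 = 11.25 + 0.592105 = 11.8421

11.8421


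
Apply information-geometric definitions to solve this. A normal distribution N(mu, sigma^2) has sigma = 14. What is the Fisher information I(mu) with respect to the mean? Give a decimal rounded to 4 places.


The Fisher information for the mean of a normal distribution is I(mu) = 1/sigma^2.
sigma = 14, so sigma^2 = 196.
I(mu) = 1/196 = 0.0051

0.0051


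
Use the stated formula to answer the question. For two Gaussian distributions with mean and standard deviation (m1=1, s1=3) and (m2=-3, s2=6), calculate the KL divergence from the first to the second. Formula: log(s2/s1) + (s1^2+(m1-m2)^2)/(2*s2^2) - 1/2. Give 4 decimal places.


KL divergence between normal distributions:
KL = log(s2/s1) + (s1^2 + (m1-m2)^2)/(2*s2^2) - 1/2.
log(6/3) = 0.693147.
(3^2 + (1--3)^2)/(2*6^2) = (9 + 16)/72 = 0.347222.
KL = 0.693147 + 0.347222 - 0.5 = 0.5404

0.5404


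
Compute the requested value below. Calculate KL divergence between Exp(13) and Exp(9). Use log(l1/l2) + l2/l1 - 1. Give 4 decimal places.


KL divergence for exponential family:
KL = log(l1/l2) + l2/l1 - 1.
log(13/9) = 0.367725.
9/13 = 0.692308.
KL = 0.367725 + 0.692308 - 1 = 0.0600

0.0600


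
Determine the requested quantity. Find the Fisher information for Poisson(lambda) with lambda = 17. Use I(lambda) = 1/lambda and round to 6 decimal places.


Fisher information for Poisson: I(lambda) = 1/lambda.
lambda = 17.
I(lambda) = 1/17 = 0.058824

0.058824


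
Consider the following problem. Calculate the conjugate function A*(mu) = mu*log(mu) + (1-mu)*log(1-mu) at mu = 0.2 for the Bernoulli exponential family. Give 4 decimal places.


Legendre transform for Bernoulli:
A*(mu) = mu*log(mu) + (1-mu)*log(1-mu).
mu = 0.2, 1-mu = 0.8.
mu*log(mu) = 0.2*log(0.2) = -0.321888.
(1-mu)*log(1-mu) = 0.8*log(0.8) = -0.178515.
A* = -0.321888 + -0.178515 = -0.5004

-0.5004


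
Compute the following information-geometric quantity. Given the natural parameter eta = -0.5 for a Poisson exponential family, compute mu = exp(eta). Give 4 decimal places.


Expectation parameter for Poisson exponential family:
mu = exp(eta).
eta = -0.5.
mu = exp(-0.5) = 0.6065

0.6065


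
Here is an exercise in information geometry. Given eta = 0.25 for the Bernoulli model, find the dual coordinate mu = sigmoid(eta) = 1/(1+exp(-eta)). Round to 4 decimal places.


Dual coordinate (expectation parameter) for Bernoulli:
mu = 1/(1+exp(-eta)).
eta = 0.25.
exp(-eta) = exp(-0.25) = 0.778801.
mu = 1/(1+0.778801) = 0.5622

0.5622


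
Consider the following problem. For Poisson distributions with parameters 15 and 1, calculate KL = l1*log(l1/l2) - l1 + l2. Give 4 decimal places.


KL divergence for Poisson:
KL = l1*log(l1/l2) - l1 + l2.
l1 = 15, l2 = 1.
log(15/1) = 2.70805.
l1*log(l1/l2) = 15 * 2.70805 = 40.620753.
KL = 40.620753 - 15 + 1 = 26.6208

26.6208


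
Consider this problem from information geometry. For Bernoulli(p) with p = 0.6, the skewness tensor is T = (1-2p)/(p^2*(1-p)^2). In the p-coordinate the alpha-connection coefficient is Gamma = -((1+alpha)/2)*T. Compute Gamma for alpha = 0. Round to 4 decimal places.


Skewness (Amari-Chentsov) tensor: T = (1-2p)/(p^2*(1-p)^2).
p = 0.6, 1-2p = -0.2, p^2 = 0.36, (1-p)^2 = 0.16.
T = -0.2/(0.36 * 0.16) = -3.472222.
In the p-coordinate, Gamma^(alpha) = Gamma^(0) - (alpha/2)*T with Gamma^(0) = (1/2)*g'(p) = -T/2,
so Gamma^(alpha) = -((1+alpha)/2)*T.
alpha = 0, -(1+alpha)/2 = -0.5.
Gamma = -0.5 * -3.472222 = 1.7361

1.7361


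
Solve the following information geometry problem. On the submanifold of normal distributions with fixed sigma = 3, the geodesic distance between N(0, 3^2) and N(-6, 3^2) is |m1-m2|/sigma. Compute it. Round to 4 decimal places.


On the fixed-variance normal subfamily, geodesic distance = |m1-m2|/sigma.
|0 - -6| = 6.
sigma = 3.
d = 6/3 = 2.0000

2.0000


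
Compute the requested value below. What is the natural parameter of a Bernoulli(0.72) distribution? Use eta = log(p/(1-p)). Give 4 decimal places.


Natural parameter for Bernoulli: eta = log(p/(1-p)).
p = 0.72, 1-p = 0.28.
p/(1-p) = 2.571429.
eta = log(2.571429) = 0.9445

0.9445


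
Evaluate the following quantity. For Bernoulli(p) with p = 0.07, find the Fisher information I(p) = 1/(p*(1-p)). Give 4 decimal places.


For Bernoulli(p), Fisher information is I(p) = 1/(p*(1-p)).
p = 0.07, 1-p = 0.93.
p*(1-p) = 0.0651.
I(p) = 1/0.0651 = 15.3610

15.3610


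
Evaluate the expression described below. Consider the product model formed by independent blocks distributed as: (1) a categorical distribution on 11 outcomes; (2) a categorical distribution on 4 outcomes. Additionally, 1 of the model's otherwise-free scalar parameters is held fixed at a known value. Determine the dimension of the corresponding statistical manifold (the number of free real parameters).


The dimension of a statistical manifold equals the number of free
(independent) real parameters of the model. For a product of independent
blocks the parameter counts add.
- categorical on 11 outcomes (probabilities sum to 1): 11-1 = 10.
- categorical on 4 outcomes (probabilities sum to 1): 4-1 = 3.
Total = 10 + 3 = 13.
1 parameter(s) fixed at known values: 13 - 1 = 12.
Dimension = 12

12


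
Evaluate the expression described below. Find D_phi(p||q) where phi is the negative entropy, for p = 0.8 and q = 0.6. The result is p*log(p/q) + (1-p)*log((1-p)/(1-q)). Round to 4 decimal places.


Bregman divergence with negative entropy generator:
D = p*log(p/q) + (1-p)*log((1-p)/(1-q)).
p = 0.8, q = 0.6.
p*log(p/q) = 0.8*log(0.8/0.6) = 0.230146.
(1-p)*log((1-p)/(1-q)) = 0.2*log(0.2/0.4) = -0.138629.
D = 0.230146 + -0.138629 = 0.0915

0.0915


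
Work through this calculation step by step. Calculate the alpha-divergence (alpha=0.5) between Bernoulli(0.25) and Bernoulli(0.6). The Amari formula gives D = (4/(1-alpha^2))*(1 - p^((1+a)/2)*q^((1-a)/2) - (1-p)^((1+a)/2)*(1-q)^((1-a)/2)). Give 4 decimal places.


Amari alpha-divergence:
D = (4/(1-alpha^2))*(1 - p^((1+a)/2)*q^((1-a)/2) - (1-p)^((1+a)/2)*(1-q)^((1-a)/2)).
alpha = 0.5, p = 0.25, q = 0.6.
e1 = (1+alpha)/2 = 0.75, e2 = (1-alpha)/2 = 0.25.
t1 = p^e1 * q^e2 = 0.25^0.75 * 0.6^0.25 = 0.311166.
t2 = (1-p)^e1 * (1-q)^e2 = 0.75^0.75 * 0.4^0.25 = 0.640931.
4/(1-alpha^2) = 5.333333.
D = 5.333333*(1 - 0.311166 - 0.640931) = 0.2555

0.2555


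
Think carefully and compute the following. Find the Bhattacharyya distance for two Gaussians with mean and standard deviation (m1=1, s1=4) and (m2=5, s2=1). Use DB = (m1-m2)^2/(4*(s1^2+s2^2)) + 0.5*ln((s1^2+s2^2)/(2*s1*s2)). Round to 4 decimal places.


Bhattacharyya distance between two Gaussians:
DB = (m1-m2)^2/(4*(s1^2+s2^2)) + (1/2)*ln((s1^2+s2^2)/(2*s1*s2)).
(m1-m2)^2 = (-4)^2 = 16.
s1^2+s2^2 = 16 + 1 = 17.
term1 = 16/68 = 0.235294.
term2 = 0.5*ln(17/8.0) = 0.376886.
DB = 0.235294 + 0.376886 = 0.6122

0.6122


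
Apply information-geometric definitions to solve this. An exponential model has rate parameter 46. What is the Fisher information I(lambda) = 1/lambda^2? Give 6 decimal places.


Fisher information for exponential: I(lambda) = 1/lambda^2.
lambda = 46, lambda^2 = 2116.
I = 1/2116 = 0.000473

0.000473


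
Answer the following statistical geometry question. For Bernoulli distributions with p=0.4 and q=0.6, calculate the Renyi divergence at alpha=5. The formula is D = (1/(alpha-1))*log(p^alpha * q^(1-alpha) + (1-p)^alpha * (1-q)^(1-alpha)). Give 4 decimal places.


Renyi divergence of order alpha between Bernoulli distributions:
D = (1/(alpha-1))*log(p^alpha * q^(1-alpha) + (1-p)^alpha * (1-q)^(1-alpha)).
alpha = 5, p = 0.4, q = 0.6.
p^alpha * q^(1-alpha) = 0.4^5 * 0.6^-4 = 0.079012.
(1-p)^alpha * (1-q)^(1-alpha) = 0.6^5 * 0.4^-4 = 3.0375.
sum = 0.079012 + 3.0375 = 3.116512.
D = (1/4)*log(3.116512) = 0.2842

0.2842


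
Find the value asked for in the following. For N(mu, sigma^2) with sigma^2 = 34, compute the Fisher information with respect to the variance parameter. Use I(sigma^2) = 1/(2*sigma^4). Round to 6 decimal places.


Fisher information for variance: I(sigma^2) = 1/(2*sigma^4).
sigma^2 = 34, so sigma^4 = 1156.
I = 1/(2*1156) = 1/2312 = 0.000433

0.000433


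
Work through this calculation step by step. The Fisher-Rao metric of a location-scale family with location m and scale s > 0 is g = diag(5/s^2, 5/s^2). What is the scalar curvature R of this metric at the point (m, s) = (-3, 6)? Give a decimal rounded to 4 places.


The metric has the form g = (A dm^2 + B ds^2)/s^2 with A = 5, B = 5.
Substitute u = sqrt(A/B)*m: g = B*(du^2 + ds^2)/s^2, i.e. B times the
Poincare upper half-plane metric, which has constant Gaussian curvature -1.
Scaling a 2D metric by a constant c divides the Gaussian curvature by c,
so K = -1/B = -1/(5) = -0.2000 everywhere (the point (m, s) = (-3, 6) is irrelevant:
the curvature is constant).
Scalar curvature in dimension 2: R = 2K = -2/(5) = -0.4000.

-0.4000


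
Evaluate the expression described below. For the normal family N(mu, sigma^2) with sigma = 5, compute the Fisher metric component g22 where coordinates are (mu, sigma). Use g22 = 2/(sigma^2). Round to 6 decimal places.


For the 2-parameter normal family, the Fisher metric has:
  g11 = 1/sigma^2, g22 = 2/sigma^2.
sigma = 5, sigma^2 = 25.
g22 = 0.080000

0.080000


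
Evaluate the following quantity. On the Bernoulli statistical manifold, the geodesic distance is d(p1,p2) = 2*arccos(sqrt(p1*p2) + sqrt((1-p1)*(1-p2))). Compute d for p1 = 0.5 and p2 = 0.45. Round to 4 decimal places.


Geodesic distance on Bernoulli manifold:
d(p1,p2) = 2*arccos(sqrt(p1*p2) + sqrt((1-p1)*(1-p2))).
sqrt(p1*p2) = sqrt(0.5*0.45) = 0.474342.
sqrt((1-p1)*(1-p2)) = sqrt(0.5*0.55) = 0.524404.
arg = 0.474342 + 0.524404 = 0.998746.
d = 2*arccos(0.998746) = 0.1002

0.1002


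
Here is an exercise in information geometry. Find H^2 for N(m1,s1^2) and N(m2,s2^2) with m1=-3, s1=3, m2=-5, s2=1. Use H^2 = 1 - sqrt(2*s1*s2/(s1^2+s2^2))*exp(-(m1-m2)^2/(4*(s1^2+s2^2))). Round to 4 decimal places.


Squared Hellinger distance for Gaussians:
H^2 = 1 - sqrt(2*s1*s2/(s1^2+s2^2)) * exp(-(m1-m2)^2/(4*(s1^2+s2^2))).
s1^2 = 9, s2^2 = 1, s1^2+s2^2 = 10.
sqrt(2*3*1/(10)) = 0.774597.
(m1-m2)^2 = (2)^2 = 4.
exp(-4/(4*10)) = exp(-0.1) = 0.904837.
H^2 = 1 - 0.774597*0.904837 = 0.2991

0.2991


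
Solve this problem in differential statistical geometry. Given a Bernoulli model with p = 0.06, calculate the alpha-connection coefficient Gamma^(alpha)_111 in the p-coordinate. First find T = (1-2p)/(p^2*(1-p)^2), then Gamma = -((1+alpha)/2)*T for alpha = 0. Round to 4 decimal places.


Skewness (Amari-Chentsov) tensor: T = (1-2p)/(p^2*(1-p)^2).
p = 0.06, 1-2p = 0.88, p^2 = 0.0036, (1-p)^2 = 0.8836.
T = 0.88/(0.0036 * 0.8836) = 276.646044.
In the p-coordinate, Gamma^(alpha) = Gamma^(0) - (alpha/2)*T with Gamma^(0) = (1/2)*g'(p) = -T/2,
so Gamma^(alpha) = -((1+alpha)/2)*T.
alpha = 0, -(1+alpha)/2 = -0.5.
Gamma = -0.5 * 276.646044 = -138.3230

-138.3230


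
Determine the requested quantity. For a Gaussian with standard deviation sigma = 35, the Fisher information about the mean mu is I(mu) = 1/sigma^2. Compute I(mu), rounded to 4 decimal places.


The Fisher information for the mean of a normal distribution is I(mu) = 1/sigma^2.
sigma = 35, so sigma^2 = 1225.
I(mu) = 1/1225 = 0.0008

0.0008


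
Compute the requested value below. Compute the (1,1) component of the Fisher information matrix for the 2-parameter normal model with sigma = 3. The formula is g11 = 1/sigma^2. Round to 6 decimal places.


For the 2-parameter normal family, the Fisher metric has:
  g11 = 1/sigma^2, g22 = 2/sigma^2.
sigma = 3, sigma^2 = 9.
g11 = 0.111111

0.111111


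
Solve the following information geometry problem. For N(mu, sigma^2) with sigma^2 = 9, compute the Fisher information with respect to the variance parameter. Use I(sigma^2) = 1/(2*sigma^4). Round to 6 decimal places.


Fisher information for variance: I(sigma^2) = 1/(2*sigma^4).
sigma^2 = 9, so sigma^4 = 81.
I = 1/(2*81) = 1/162 = 0.006173

0.006173


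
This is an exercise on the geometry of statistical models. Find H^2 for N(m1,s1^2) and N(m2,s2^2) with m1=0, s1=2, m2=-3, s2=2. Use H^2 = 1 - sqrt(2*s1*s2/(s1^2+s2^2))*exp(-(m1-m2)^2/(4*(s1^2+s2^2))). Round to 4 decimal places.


Squared Hellinger distance for Gaussians:
H^2 = 1 - sqrt(2*s1*s2/(s1^2+s2^2)) * exp(-(m1-m2)^2/(4*(s1^2+s2^2))).
s1^2 = 4, s2^2 = 4, s1^2+s2^2 = 8.
sqrt(2*2*2/(8)) = 1.0.
(m1-m2)^2 = (3)^2 = 9.
exp(-9/(4*8)) = exp(-0.28125) = 0.75484.
H^2 = 1 - 1.0*0.75484 = 0.2452

0.2452


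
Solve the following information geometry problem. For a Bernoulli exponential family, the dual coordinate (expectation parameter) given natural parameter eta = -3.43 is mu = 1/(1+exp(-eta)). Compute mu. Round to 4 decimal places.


Dual coordinate (expectation parameter) for Bernoulli:
mu = 1/(1+exp(-eta)).
eta = -3.43.
exp(-eta) = exp(3.43) = 30.876643.
mu = 1/(1+30.876643) = 0.0314

0.0314


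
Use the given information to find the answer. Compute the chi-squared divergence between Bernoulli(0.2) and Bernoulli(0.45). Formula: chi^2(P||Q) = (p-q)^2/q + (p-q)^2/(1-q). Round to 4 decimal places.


Chi-squared divergence between Bernoulli distributions:
chi^2 = (p-q)^2/q + (p-q)^2/(1-q).
p = 0.2, q = 0.45, p-q = -0.25.
(p-q)^2 = 0.0625.
term1 = 0.0625/0.45 = 0.138889.
term2 = 0.0625/0.55 = 0.113636.
chi^2 = 0.138889 + 0.113636 = 0.2525

0.2525


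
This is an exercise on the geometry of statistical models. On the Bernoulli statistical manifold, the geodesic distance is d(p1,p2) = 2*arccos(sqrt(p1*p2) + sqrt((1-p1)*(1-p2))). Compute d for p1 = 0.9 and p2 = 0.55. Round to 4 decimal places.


Geodesic distance on Bernoulli manifold:
d(p1,p2) = 2*arccos(sqrt(p1*p2) + sqrt((1-p1)*(1-p2))).
sqrt(p1*p2) = sqrt(0.9*0.55) = 0.703562.
sqrt((1-p1)*(1-p2)) = sqrt(0.1*0.45) = 0.212132.
arg = 0.703562 + 0.212132 = 0.915694.
d = 2*arccos(0.915694) = 0.8271

0.8271


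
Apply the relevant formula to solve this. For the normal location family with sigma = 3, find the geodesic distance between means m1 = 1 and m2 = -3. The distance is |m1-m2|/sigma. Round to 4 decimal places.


On the fixed-variance normal subfamily, geodesic distance = |m1-m2|/sigma.
|1 - -3| = 4.
sigma = 3.
d = 4/3 = 1.3333

1.3333


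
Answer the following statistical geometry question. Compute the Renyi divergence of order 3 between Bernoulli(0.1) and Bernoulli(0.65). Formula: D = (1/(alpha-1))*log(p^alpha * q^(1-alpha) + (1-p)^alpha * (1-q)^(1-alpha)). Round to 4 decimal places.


Renyi divergence of order alpha between Bernoulli distributions:
D = (1/(alpha-1))*log(p^alpha * q^(1-alpha) + (1-p)^alpha * (1-q)^(1-alpha)).
alpha = 3, p = 0.1, q = 0.65.
p^alpha * q^(1-alpha) = 0.1^3 * 0.65^-2 = 0.002367.
(1-p)^alpha * (1-q)^(1-alpha) = 0.9^3 * 0.35^-2 = 5.95102.
sum = 0.002367 + 5.95102 = 5.953387.
D = (1/2)*log(5.953387) = 0.8920

0.8920


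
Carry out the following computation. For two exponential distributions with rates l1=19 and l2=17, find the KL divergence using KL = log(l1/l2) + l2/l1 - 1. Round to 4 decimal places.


KL divergence for exponential family:
KL = log(l1/l2) + l2/l1 - 1.
log(19/17) = 0.111226.
17/19 = 0.894737.
KL = 0.111226 + 0.894737 - 1 = 0.0060

0.0060


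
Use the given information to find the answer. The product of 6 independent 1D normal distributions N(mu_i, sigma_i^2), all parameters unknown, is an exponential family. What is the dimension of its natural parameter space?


Exponential family dimension calculation:
Each univariate normal has two natural parameters (mu/sigma^2 and -1/(2 sigma^2)).
With 6 independent components, dim = 2 * 6 = 12.

12


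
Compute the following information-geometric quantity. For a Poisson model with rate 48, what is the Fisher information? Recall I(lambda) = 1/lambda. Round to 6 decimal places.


Fisher information for Poisson: I(lambda) = 1/lambda.
lambda = 48.
I(lambda) = 1/48 = 0.020833

0.020833


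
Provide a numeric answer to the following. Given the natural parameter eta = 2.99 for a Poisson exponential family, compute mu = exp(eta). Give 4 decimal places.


Expectation parameter for Poisson exponential family:
mu = exp(eta).
eta = 2.99.
mu = exp(2.99) = 19.8857

19.8857
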